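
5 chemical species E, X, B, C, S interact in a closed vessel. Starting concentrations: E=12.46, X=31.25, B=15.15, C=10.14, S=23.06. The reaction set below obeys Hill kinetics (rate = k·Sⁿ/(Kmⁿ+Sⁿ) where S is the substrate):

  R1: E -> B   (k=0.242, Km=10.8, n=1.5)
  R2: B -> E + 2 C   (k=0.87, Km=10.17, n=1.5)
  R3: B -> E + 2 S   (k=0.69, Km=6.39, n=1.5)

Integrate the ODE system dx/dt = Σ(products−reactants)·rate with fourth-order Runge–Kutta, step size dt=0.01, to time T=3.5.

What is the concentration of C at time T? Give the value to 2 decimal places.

C at T = 13.82

RK4 with dt=0.01: 350 steps to T=3.5. Trajectory (selected grid times):
t=0.00: E=12.46 X=31.25 B=15.15 C=10.14 S=23.06
t=0.39: E=12.84 X=31.25 B=14.77 C=10.57 S=23.48
t=0.78: E=13.20 X=31.25 B=14.41 C=11.00 S=23.90
t=1.17: E=13.57 X=31.25 B=14.04 C=11.43 S=24.31
t=1.56: E=13.93 X=31.25 B=13.68 C=11.84 S=24.72
t=1.94: E=14.27 X=31.25 B=13.34 C=12.24 S=25.12
t=2.33: E=14.61 X=31.25 B=13.00 C=12.65 S=25.52
t=2.72: E=14.95 X=31.25 B=12.66 C=13.05 S=25.92
t=3.11: E=15.29 X=31.25 B=12.32 C=13.44 S=26.31
t=3.50: E=15.62 X=31.25 B=11.99 C=13.82 S=26.70
Read off C at T=3.5: 13.82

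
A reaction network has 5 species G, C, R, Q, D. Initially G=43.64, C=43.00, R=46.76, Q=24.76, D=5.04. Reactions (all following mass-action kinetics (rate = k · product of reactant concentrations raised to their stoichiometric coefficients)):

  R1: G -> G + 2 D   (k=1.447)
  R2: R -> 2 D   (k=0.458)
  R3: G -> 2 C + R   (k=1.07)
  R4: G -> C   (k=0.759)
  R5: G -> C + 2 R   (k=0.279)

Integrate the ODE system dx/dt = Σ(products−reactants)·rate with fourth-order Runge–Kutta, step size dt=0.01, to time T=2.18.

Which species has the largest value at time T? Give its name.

RK4 with dt=0.01: 218 steps to T=2.18. Trajectory (selected grid times):
t=0.00: G=43.64 C=43.00 R=46.76 Q=24.76 D=5.04
t=0.24: G=26.31 C=69.12 R=54.51 Q=24.76 D=40.10
t=0.48: G=15.87 C=84.87 R=56.44 Q=24.76 D=66.71
t=0.73: G=9.37 C=94.67 R=55.05 Q=24.76 D=88.45
t=0.97: G=5.65 C=100.28 R=52.03 Q=24.76 D=105.35
t=1.21: G=3.41 C=103.66 R=48.24 Q=24.76 D=119.45
t=1.45: G=2.05 C=105.70 R=44.21 Q=24.76 D=131.47
t=1.70: G=1.21 C=106.96 R=40.03 Q=24.76 D=142.27
t=1.94: G=0.73 C=107.69 R=36.22 Q=24.76 D=151.31
t=2.18: G=0.44 C=108.13 R=32.66 Q=24.76 D=159.27
At T=2.18: G=0.44 C=108.13 R=32.66 Q=24.76 D=159.27; the largest is D.

Dominant species at T: D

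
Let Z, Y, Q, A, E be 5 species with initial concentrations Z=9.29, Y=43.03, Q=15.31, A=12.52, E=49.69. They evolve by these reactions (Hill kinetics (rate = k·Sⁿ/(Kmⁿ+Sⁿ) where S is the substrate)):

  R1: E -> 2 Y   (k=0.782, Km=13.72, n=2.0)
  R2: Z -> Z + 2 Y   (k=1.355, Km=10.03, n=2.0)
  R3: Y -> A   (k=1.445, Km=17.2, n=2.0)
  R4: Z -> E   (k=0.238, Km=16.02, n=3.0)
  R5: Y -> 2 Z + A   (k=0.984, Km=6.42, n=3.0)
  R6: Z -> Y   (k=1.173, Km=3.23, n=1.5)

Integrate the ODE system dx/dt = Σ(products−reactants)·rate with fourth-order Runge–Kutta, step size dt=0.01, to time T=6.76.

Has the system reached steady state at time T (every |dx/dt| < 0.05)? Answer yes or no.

RK4 with dt=0.01: 676 steps to T=6.76. Trajectory (selected grid times):
t=0.00: Z=9.29 Y=43.03 Q=15.31 A=12.52 E=49.69
t=0.75: Z=9.99 Y=44.16 Q=15.31 A=14.19 E=49.18
t=1.50: Z=10.68 Y=45.36 Q=15.31 A=15.87 E=48.67
t=2.25: Z=11.35 Y=46.63 Q=15.31 A=17.56 E=48.17
t=3.00: Z=12.00 Y=47.96 Q=15.31 A=19.25 E=47.68
t=3.76: Z=12.65 Y=49.36 Q=15.31 A=20.98 E=47.19
t=4.51: Z=13.28 Y=50.79 Q=15.31 A=22.68 E=46.71
t=5.26: Z=13.90 Y=52.26 Q=15.31 A=24.39 E=46.24
t=6.01: Z=14.50 Y=53.77 Q=15.31 A=26.11 E=45.77
t=6.76: Z=15.10 Y=55.31 Q=15.31 A=27.83 E=45.31
Rates at T: R1=0.7163, R2=0.9402, R3=1.3176, R4=0.1085, R5=0.9825, R6=1.0674
dx/dt at T (Σ net stoichiometry × rate): Z=+0.7891, Y=+2.0803, Q=+0.0000, A=+2.3001, E=-0.6079
Largest |dx/dt| is |+2.3001| (A) ≥ 0.05 → not steady.

Steady state at T: no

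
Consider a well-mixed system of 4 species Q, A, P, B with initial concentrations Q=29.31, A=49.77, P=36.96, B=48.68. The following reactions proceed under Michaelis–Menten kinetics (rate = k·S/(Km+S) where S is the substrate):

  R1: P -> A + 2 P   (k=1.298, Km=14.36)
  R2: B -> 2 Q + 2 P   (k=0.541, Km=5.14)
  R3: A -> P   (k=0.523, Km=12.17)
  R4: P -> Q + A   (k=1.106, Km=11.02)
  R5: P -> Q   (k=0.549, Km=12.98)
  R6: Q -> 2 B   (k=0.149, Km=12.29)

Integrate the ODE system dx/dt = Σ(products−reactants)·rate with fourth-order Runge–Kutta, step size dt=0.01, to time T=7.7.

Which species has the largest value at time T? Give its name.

Dominant species at T: A

RK4 with dt=0.01: 770 steps to T=7.7. Trajectory (selected grid times):
t=0.00: Q=29.31 A=49.77 P=36.96 B=48.68
t=0.86: Q=31.15 A=50.95 P=37.89 B=48.44
t=1.71: Q=32.96 A=52.12 P=38.80 B=48.21
t=2.57: Q=34.81 A=53.32 P=39.73 B=47.98
t=3.42: Q=36.64 A=54.51 P=40.64 B=47.75
t=4.28: Q=38.49 A=55.71 P=41.57 B=47.52
t=5.13: Q=40.32 A=56.92 P=42.48 B=47.30
t=5.99: Q=42.18 A=58.14 P=43.41 B=47.08
t=6.84: Q=44.02 A=59.35 P=44.33 B=46.86
t=7.70: Q=45.89 A=60.59 P=45.26 B=46.64
At T=7.7: Q=45.89 A=60.59 P=45.26 B=46.64; the largest is A.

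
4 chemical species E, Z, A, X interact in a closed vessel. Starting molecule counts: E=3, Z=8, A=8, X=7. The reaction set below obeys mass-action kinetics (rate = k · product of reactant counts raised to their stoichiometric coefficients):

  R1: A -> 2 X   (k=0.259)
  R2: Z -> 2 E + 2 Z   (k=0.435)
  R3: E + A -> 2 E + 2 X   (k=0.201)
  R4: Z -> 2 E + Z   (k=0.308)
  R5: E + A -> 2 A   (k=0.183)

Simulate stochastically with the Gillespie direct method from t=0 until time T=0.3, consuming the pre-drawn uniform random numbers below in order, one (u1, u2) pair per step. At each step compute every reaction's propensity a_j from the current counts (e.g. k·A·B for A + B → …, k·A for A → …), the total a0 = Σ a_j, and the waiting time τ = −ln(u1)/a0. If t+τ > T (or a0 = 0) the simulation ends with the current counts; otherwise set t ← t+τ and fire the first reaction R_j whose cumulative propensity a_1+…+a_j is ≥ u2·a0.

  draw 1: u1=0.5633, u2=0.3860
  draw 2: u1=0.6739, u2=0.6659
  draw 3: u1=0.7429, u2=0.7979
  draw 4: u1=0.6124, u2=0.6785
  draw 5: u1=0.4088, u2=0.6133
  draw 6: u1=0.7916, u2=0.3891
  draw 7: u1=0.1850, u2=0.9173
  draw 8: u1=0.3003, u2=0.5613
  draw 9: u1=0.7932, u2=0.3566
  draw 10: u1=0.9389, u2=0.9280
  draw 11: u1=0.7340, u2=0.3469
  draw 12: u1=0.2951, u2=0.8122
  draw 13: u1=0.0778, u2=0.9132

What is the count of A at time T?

A at T = 7

t=0.000: E=3 Z=8 A=8 X=7
Draw 1: a1=2.072, a2=3.480, a3=4.824, a4=2.464, a5=4.392, a0=17.232; τ=−ln(0.5633)/17.232=0.033 → t=0.033; u2·a0=0.3860·17.232=6.652; a1+a2=5.552 < 6.652 ≤ a1+…+a3=10.376 → R3 fires; E=4 Z=8 A=7 X=9
Draw 2: a1=1.813, a2=3.480, a3=5.628, a4=2.464, a5=5.124, a0=18.509; τ=−ln(0.6739)/18.509=0.021 → t=0.055; u2·a0=0.6659·18.509=12.325; a1+…+a3=10.921 < 12.325 ≤ a1+…+a4=13.385 → R4 fires; E=6 Z=8 A=7 X=9
Draw 3: a1=1.813, a2=3.480, a3=8.442, a4=2.464, a5=7.686, a0=23.885; τ=−ln(0.7429)/23.885=0.012 → t=0.067; u2·a0=0.7979·23.885=19.058; a1+…+a4=16.199 < 19.058 ≤ a1+…+a5=23.885 → R5 fires; E=5 Z=8 A=8 X=9
Draw 4: a1=2.072, a2=3.480, a3=8.040, a4=2.464, a5=7.320, a0=23.376; τ=−ln(0.6124)/23.376=0.021 → t=0.088; u2·a0=0.6785·23.376=15.861; a1+…+a3=13.592 < 15.861 ≤ a1+…+a4=16.056 → R4 fires; E=7 Z=8 A=8 X=9
Draw 5: a1=2.072, a2=3.480, a3=11.256, a4=2.464, a5=10.248, a0=29.520; τ=−ln(0.4088)/29.520=0.030 → t=0.118; u2·a0=0.6133·29.520=18.105; a1+…+a3=16.808 < 18.105 ≤ a1+…+a4=19.272 → R4 fires; E=9 Z=8 A=8 X=9
Draw 6: a1=2.072, a2=3.480, a3=14.472, a4=2.464, a5=13.176, a0=35.664; τ=−ln(0.7916)/35.664=0.007 → t=0.125; u2·a0=0.3891·35.664=13.877; a1+a2=5.552 < 13.877 ≤ a1+…+a3=20.024 → R3 fires; E=10 Z=8 A=7 X=11
Draw 7: a1=1.813, a2=3.480, a3=14.070, a4=2.464, a5=12.810, a0=34.637; τ=−ln(0.1850)/34.637=0.049 → t=0.174; u2·a0=0.9173·34.637=31.773; a1+…+a4=21.827 < 31.773 ≤ a1+…+a5=34.637 → R5 fires; E=9 Z=8 A=8 X=11
Draw 8: a1=2.072, a2=3.480, a3=14.472, a4=2.464, a5=13.176, a0=35.664; τ=−ln(0.3003)/35.664=0.034 → t=0.207; u2·a0=0.5613·35.664=20.018; a1+a2=5.552 < 20.018 ≤ a1+…+a3=20.024 → R3 fires; E=10 Z=8 A=7 X=13
Draw 9: a1=1.813, a2=3.480, a3=14.070, a4=2.464, a5=12.810, a0=34.637; τ=−ln(0.7932)/34.637=0.007 → t=0.214; u2·a0=0.3566·34.637=12.352; a1+a2=5.293 < 12.352 ≤ a1+…+a3=19.363 → R3 fires; E=11 Z=8 A=6 X=15
Draw 10: a1=1.554, a2=3.480, a3=13.266, a4=2.464, a5=12.078, a0=32.842; τ=−ln(0.9389)/32.842=0.002 → t=0.216; u2·a0=0.9280·32.842=30.477; a1+…+a4=20.764 < 30.477 ≤ a1+…+a5=32.842 → R5 fires; E=10 Z=8 A=7 X=15
Draw 11: a1=1.813, a2=3.480, a3=14.070, a4=2.464, a5=12.810, a0=34.637; τ=−ln(0.7340)/34.637=0.009 → t=0.225; u2·a0=0.3469·34.637=12.016; a1+a2=5.293 < 12.016 ≤ a1+…+a3=19.363 → R3 fires; E=11 Z=8 A=6 X=17
Draw 12: a1=1.554, a2=3.480, a3=13.266, a4=2.464, a5=12.078, a0=32.842; τ=−ln(0.2951)/32.842=0.037 → t=0.262; u2·a0=0.8122·32.842=26.674; a1+…+a4=20.764 < 26.674 ≤ a1+…+a5=32.842 → R5 fires; E=10 Z=8 A=7 X=17
Draw 13: a1=1.813, a2=3.480, a3=14.070, a4=2.464, a5=12.810, a0=34.637; τ=−ln(0.0778)/34.637=0.074 → t=0.336 > T=0.3: stop.
Read off A at T=0.3: 7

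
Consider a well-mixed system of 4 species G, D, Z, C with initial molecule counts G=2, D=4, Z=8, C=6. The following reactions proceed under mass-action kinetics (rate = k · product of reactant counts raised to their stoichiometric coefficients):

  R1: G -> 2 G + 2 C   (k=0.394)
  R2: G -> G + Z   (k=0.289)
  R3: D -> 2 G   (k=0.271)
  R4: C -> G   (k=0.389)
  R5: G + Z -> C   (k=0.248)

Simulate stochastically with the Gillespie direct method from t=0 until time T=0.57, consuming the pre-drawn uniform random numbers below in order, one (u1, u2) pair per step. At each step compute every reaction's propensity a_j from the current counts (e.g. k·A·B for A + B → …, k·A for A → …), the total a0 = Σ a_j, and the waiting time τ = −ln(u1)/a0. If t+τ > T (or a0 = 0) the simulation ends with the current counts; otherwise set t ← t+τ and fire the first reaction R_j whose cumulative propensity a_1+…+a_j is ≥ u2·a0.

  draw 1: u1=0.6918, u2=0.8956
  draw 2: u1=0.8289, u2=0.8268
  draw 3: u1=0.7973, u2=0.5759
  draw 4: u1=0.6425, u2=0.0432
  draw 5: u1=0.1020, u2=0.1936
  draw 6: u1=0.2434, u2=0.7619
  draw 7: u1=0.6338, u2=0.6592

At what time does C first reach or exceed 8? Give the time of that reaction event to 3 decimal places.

Threshold first reached at t = 0.072

t=0.000: G=2 D=4 Z=8 C=6
Draw 1: a1=0.788, a2=0.578, a3=1.084, a4=2.334, a5=3.968, a0=8.752; τ=−ln(0.6918)/8.752=0.042 → t=0.042; u2·a0=0.8956·8.752=7.838; a1+…+a4=4.784 < 7.838 ≤ a1+…+a5=8.752 → R5 fires; G=1 D=4 Z=7 C=7
Draw 2: a1=0.394, a2=0.289, a3=1.084, a4=2.723, a5=1.736, a0=6.226; τ=−ln(0.8289)/6.226=0.030 → t=0.072; u2·a0=0.8268·6.226=5.148; a1+…+a4=4.490 < 5.148 ≤ a1+…+a5=6.226 → R5 fires; G=0 D=4 Z=6 C=8
Draw 3: a1=0.000, a2=0.000, a3=1.084, a4=3.112, a5=0.000, a0=4.196; τ=−ln(0.7973)/4.196=0.054 → t=0.126; u2·a0=0.5759·4.196=2.416; a1+…+a3=1.084 < 2.416 ≤ a1+…+a4=4.196 → R4 fires; G=1 D=4 Z=6 C=7
Draw 4: a1=0.394, a2=0.289, a3=1.084, a4=2.723, a5=1.488, a0=5.978; τ=−ln(0.6425)/5.978=0.074 → t=0.200; u2·a0=0.0432·5.978=0.258 ≤ a1=0.394 → R1 fires; G=2 D=4 Z=6 C=9
Draw 5: a1=0.788, a2=0.578, a3=1.084, a4=3.501, a5=2.976, a0=8.927; τ=−ln(0.1020)/8.927=0.256 → t=0.456; u2·a0=0.1936·8.927=1.728; a1+a2=1.366 < 1.728 ≤ a1+…+a3=2.450 → R3 fires; G=4 D=3 Z=6 C=9
Draw 6: a1=1.576, a2=1.156, a3=0.813, a4=3.501, a5=5.952, a0=12.998; τ=−ln(0.2434)/12.998=0.109 → t=0.565; u2·a0=0.7619·12.998=9.903; a1+…+a4=7.046 < 9.903 ≤ a1+…+a5=12.998 → R5 fires; G=3 D=3 Z=5 C=10
Draw 7: a1=1.182, a2=0.867, a3=0.813, a4=3.890, a5=3.720, a0=10.472; τ=−ln(0.6338)/10.472=0.044 → t=0.608 > T=0.57: stop.
C first becomes ≥ 8 when it reaches 8 at the event at t=0.072.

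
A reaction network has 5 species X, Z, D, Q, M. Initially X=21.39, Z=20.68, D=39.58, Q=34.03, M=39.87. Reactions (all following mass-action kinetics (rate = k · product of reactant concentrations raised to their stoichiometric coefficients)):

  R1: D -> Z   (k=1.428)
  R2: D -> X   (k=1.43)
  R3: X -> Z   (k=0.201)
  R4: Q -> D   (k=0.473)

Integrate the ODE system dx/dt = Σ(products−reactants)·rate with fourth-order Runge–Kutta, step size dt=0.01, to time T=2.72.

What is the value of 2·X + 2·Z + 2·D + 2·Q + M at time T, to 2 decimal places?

Value at T = 271.23

Check how each reaction changes W = 2·X + 2·Z + 2·D + 2·Q + M (weight of products minus weight of reactants):
R1: D -> Z: (2·1) − (2·1) = 2 − 2 = 0
R2: D -> X: (2·1) − (2·1) = 2 − 2 = 0
R3: X -> Z: (2·1) − (2·1) = 2 − 2 = 0
R4: Q -> D: (2·1) − (2·1) = 2 − 2 = 0
Every reaction leaves W unchanged, so W is conserved and no simulation is needed: W(T) = W(0) = 2·21.39 + 2·20.68 + 2·39.58 + 2·34.03 + 39.87 = 271.23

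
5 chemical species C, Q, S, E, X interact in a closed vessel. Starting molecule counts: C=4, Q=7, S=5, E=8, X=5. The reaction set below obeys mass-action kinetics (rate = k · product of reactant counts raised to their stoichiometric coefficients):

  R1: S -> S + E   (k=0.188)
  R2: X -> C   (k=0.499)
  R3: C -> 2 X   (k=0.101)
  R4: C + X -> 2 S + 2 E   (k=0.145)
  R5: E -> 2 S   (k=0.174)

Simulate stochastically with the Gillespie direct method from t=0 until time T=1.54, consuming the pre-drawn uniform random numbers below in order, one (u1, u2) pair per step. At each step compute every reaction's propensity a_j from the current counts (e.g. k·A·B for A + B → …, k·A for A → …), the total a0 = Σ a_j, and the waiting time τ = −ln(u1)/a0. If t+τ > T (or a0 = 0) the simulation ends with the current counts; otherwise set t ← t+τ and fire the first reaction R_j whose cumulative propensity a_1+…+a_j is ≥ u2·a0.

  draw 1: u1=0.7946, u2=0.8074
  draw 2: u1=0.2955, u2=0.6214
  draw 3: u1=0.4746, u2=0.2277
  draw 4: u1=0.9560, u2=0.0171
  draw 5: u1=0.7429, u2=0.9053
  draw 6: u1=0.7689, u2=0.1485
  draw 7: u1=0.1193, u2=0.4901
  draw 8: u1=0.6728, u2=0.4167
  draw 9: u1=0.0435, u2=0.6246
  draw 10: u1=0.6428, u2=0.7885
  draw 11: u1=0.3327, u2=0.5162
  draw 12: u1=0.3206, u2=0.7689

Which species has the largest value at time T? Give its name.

Dominant species at T: S

t=0.000: C=4 Q=7 S=5 E=8 X=5
Draw 1: a1=0.940, a2=2.495, a3=0.404, a4=2.900, a5=1.392, a0=8.131; τ=−ln(0.7946)/8.131=0.028 → t=0.028; u2·a0=0.8074·8.131=6.565; a1+…+a3=3.839 < 6.565 ≤ a1+…+a4=6.739 → R4 fires; C=3 Q=7 S=7 E=10 X=4
Draw 2: a1=1.316, a2=1.996, a3=0.303, a4=1.740, a5=1.740, a0=7.095; τ=−ln(0.2955)/7.095=0.172 → t=0.200; u2·a0=0.6214·7.095=4.409; a1+…+a3=3.615 < 4.409 ≤ a1+…+a4=5.355 → R4 fires; C=2 Q=7 S=9 E=12 X=3
Draw 3: a1=1.692, a2=1.497, a3=0.202, a4=0.870, a5=2.088, a0=6.349; τ=−ln(0.4746)/6.349=0.117 → t=0.317; u2·a0=0.2277·6.349=1.446 ≤ a1=1.692 → R1 fires; C=2 Q=7 S=9 E=13 X=3
Draw 4: a1=1.692, a2=1.497, a3=0.202, a4=0.870, a5=2.262, a0=6.523; τ=−ln(0.9560)/6.523=0.007 → t=0.324; u2·a0=0.0171·6.523=0.112 ≤ a1=1.692 → R1 fires; C=2 Q=7 S=9 E=14 X=3
Draw 5: a1=1.692, a2=1.497, a3=0.202, a4=0.870, a5=2.436, a0=6.697; τ=−ln(0.7429)/6.697=0.044 → t=0.369; u2·a0=0.9053·6.697=6.063; a1+…+a4=4.261 < 6.063 ≤ a1+…+a5=6.697 → R5 fires; C=2 Q=7 S=11 E=13 X=3
Draw 6: a1=2.068, a2=1.497, a3=0.202, a4=0.870, a5=2.262, a0=6.899; τ=−ln(0.7689)/6.899=0.038 → t=0.407; u2·a0=0.1485·6.899=1.025 ≤ a1=2.068 → R1 fires; C=2 Q=7 S=11 E=14 X=3
Draw 7: a1=2.068, a2=1.497, a3=0.202, a4=0.870, a5=2.436, a0=7.073; τ=−ln(0.1193)/7.073=0.301 → t=0.707; u2·a0=0.4901·7.073=3.466; a1=2.068 < 3.466 ≤ a1+a2=3.565 → R2 fires; C=3 Q=7 S=11 E=14 X=2
Draw 8: a1=2.068, a2=0.998, a3=0.303, a4=0.870, a5=2.436, a0=6.675; τ=−ln(0.6728)/6.675=0.059 → t=0.767; u2·a0=0.4167·6.675=2.781; a1=2.068 < 2.781 ≤ a1+a2=3.066 → R2 fires; C=4 Q=7 S=11 E=14 X=1
Draw 9: a1=2.068, a2=0.499, a3=0.404, a4=0.580, a5=2.436, a0=5.987; τ=−ln(0.0435)/5.987=0.524 → t=1.290; u2·a0=0.6246·5.987=3.739; a1+…+a4=3.551 < 3.739 ≤ a1+…+a5=5.987 → R5 fires; C=4 Q=7 S=13 E=13 X=1
Draw 10: a1=2.444, a2=0.499, a3=0.404, a4=0.580, a5=2.262, a0=6.189; τ=−ln(0.6428)/6.189=0.071 → t=1.362; u2·a0=0.7885·6.189=4.880; a1+…+a4=3.927 < 4.880 ≤ a1+…+a5=6.189 → R5 fires; C=4 Q=7 S=15 E=12 X=1
Draw 11: a1=2.820, a2=0.499, a3=0.404, a4=0.580, a5=2.088, a0=6.391; τ=−ln(0.3327)/6.391=0.172 → t=1.534; u2·a0=0.5162·6.391=3.299; a1=2.820 < 3.299 ≤ a1+a2=3.319 → R2 fires; C=5 Q=7 S=15 E=12 X=0
Draw 12: a1=2.820, a2=0.000, a3=0.505, a4=0.000, a5=2.088, a0=5.413; τ=−ln(0.3206)/5.413=0.210 → t=1.744 > T=1.54: stop.
At T=1.54: C=5 Q=7 S=15 E=12 X=0; the largest is S.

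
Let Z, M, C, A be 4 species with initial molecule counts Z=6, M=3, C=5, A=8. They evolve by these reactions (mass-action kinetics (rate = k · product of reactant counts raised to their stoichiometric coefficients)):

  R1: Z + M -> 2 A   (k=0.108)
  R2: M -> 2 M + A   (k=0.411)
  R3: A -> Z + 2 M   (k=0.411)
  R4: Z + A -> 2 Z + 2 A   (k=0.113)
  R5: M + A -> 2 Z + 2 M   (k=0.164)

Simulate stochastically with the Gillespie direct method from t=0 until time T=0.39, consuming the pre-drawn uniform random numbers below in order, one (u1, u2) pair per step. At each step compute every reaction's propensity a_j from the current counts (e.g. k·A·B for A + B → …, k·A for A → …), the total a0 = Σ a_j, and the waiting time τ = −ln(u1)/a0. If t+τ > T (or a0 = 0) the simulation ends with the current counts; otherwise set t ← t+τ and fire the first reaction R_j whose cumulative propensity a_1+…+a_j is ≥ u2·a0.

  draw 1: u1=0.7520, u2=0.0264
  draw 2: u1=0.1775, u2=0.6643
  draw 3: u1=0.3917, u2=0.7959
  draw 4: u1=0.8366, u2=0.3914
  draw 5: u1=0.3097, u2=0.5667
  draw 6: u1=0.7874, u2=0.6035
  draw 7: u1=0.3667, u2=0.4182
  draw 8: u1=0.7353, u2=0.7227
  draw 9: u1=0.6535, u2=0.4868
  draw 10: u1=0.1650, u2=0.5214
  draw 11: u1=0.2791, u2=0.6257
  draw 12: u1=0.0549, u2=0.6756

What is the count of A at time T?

t=0.000: Z=6 M=3 C=5 A=8
Draw 1: a1=1.944, a2=1.233, a3=3.288, a4=5.424, a5=3.936, a0=15.825; τ=−ln(0.7520)/15.825=0.018 → t=0.018; u2·a0=0.0264·15.825=0.418 ≤ a1=1.944 → R1 fires; Z=5 M=2 C=5 A=10
Draw 2: a1=1.080, a2=0.822, a3=4.110, a4=5.650, a5=3.280, a0=14.942; τ=−ln(0.1775)/14.942=0.116 → t=0.134; u2·a0=0.6643·14.942=9.926; a1+…+a3=6.012 < 9.926 ≤ a1+…+a4=11.662 → R4 fires; Z=6 M=2 C=5 A=11
Draw 3: a1=1.296, a2=0.822, a3=4.521, a4=7.458, a5=3.608, a0=17.705; τ=−ln(0.3917)/17.705=0.053 → t=0.187; u2·a0=0.7959·17.705=14.091; a1+…+a3=6.639 < 14.091 ≤ a1+…+a4=14.097 → R4 fires; Z=7 M=2 C=5 A=12
Draw 4: a1=1.512, a2=0.822, a3=4.932, a4=9.492, a5=3.936, a0=20.694; τ=−ln(0.8366)/20.694=0.009 → t=0.195; u2·a0=0.3914·20.694=8.100; a1+…+a3=7.266 < 8.100 ≤ a1+…+a4=16.758 → R4 fires; Z=8 M=2 C=5 A=13
Draw 5: a1=1.728, a2=0.822, a3=5.343, a4=11.752, a5=4.264, a0=23.909; τ=−ln(0.3097)/23.909=0.049 → t=0.244; u2·a0=0.5667·23.909=13.549; a1+…+a3=7.893 < 13.549 ≤ a1+…+a4=19.645 → R4 fires; Z=9 M=2 C=5 A=14
Draw 6: a1=1.944, a2=0.822, a3=5.754, a4=14.238, a5=4.592, a0=27.350; τ=−ln(0.7874)/27.350=0.009 → t=0.253; u2·a0=0.6035·27.350=16.506; a1+…+a3=8.520 < 16.506 ≤ a1+…+a4=22.758 → R4 fires; Z=10 M=2 C=5 A=15
Draw 7: a1=2.160, a2=0.822, a3=6.165, a4=16.950, a5=4.920, a0=31.017; τ=−ln(0.3667)/31.017=0.032 → t=0.285; u2·a0=0.4182·31.017=12.971; a1+…+a3=9.147 < 12.971 ≤ a1+…+a4=26.097 → R4 fires; Z=11 M=2 C=5 A=16
Draw 8: a1=2.376, a2=0.822, a3=6.576, a4=19.888, a5=5.248, a0=34.910; τ=−ln(0.7353)/34.910=0.009 → t=0.294; u2·a0=0.7227·34.910=25.229; a1+…+a3=9.774 < 25.229 ≤ a1+…+a4=29.662 → R4 fires; Z=12 M=2 C=5 A=17
Draw 9: a1=2.592, a2=0.822, a3=6.987, a4=23.052, a5=5.576, a0=39.029; τ=−ln(0.6535)/39.029=0.011 → t=0.305; u2·a0=0.4868·39.029=18.999; a1+…+a3=10.401 < 18.999 ≤ a1+…+a4=33.453 → R4 fires; Z=13 M=2 C=5 A=18
Draw 10: a1=2.808, a2=0.822, a3=7.398, a4=26.442, a5=5.904, a0=43.374; τ=−ln(0.1650)/43.374=0.042 → t=0.347; u2·a0=0.5214·43.374=22.615; a1+…+a3=11.028 < 22.615 ≤ a1+…+a4=37.470 → R4 fires; Z=14 M=2 C=5 A=19
Draw 11: a1=3.024, a2=0.822, a3=7.809, a4=30.058, a5=6.232, a0=47.945; τ=−ln(0.2791)/47.945=0.027 → t=0.373; u2·a0=0.6257·47.945=29.999; a1+…+a3=11.655 < 29.999 ≤ a1+…+a4=41.713 → R4 fires; Z=15 M=2 C=5 A=20
Draw 12: a1=3.240, a2=0.822, a3=8.220, a4=33.900, a5=6.560, a0=52.742; τ=−ln(0.0549)/52.742=0.055 → t=0.428 > T=0.39: stop.
Read off A at T=0.39: 20

A at T = 20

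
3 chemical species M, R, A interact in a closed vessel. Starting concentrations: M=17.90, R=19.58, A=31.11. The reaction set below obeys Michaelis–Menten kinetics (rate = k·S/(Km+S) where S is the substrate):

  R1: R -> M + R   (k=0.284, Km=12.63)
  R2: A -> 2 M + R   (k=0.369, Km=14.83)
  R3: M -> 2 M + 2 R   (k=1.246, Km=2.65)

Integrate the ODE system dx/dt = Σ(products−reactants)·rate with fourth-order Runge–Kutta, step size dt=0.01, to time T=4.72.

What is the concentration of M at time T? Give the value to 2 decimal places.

M at T = 26.38

RK4 with dt=0.01: 472 steps to T=4.72. Trajectory (selected grid times):
t=0.00: M=17.90 R=19.58 A=31.11
t=0.52: M=18.82 R=20.84 A=30.98
t=1.05: M=19.76 R=22.14 A=30.85
t=1.57: M=20.68 R=23.41 A=30.72
t=2.10: M=21.63 R=24.72 A=30.59
t=2.62: M=22.57 R=26.00 A=30.46
t=3.15: M=23.53 R=27.32 A=30.33
t=3.67: M=24.47 R=28.61 A=30.20
t=4.20: M=25.43 R=29.94 A=30.07
t=4.72: M=26.38 R=31.24 A=29.94
Read off M at T=4.72: 26.38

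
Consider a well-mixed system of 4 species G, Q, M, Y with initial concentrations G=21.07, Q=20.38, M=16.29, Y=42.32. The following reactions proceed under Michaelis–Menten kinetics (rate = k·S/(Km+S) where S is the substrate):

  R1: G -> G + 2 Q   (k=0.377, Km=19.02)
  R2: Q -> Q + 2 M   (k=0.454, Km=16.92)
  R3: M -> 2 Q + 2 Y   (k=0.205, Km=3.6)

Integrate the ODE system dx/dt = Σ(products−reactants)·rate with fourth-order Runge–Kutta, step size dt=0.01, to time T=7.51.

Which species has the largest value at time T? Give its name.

RK4 with dt=0.01: 751 steps to T=7.51. Trajectory (selected grid times):
t=0.00: G=21.07 Q=20.38 M=16.29 Y=42.32
t=0.83: G=21.07 Q=20.99 M=16.56 Y=42.60
t=1.67: G=21.07 Q=21.60 M=16.85 Y=42.88
t=2.50: G=21.07 Q=22.21 M=17.13 Y=43.16
t=3.34: G=21.07 Q=22.83 M=17.43 Y=43.45
t=4.17: G=21.07 Q=23.44 M=17.72 Y=43.73
t=5.01: G=21.07 Q=24.06 M=18.02 Y=44.02
t=5.84: G=21.07 Q=24.68 M=18.33 Y=44.30
t=6.68: G=21.07 Q=25.30 M=18.64 Y=44.59
t=7.51: G=21.07 Q=25.91 M=18.95 Y=44.88
At T=7.51: G=21.07 Q=25.91 M=18.95 Y=44.88; the largest is Y.

Dominant species at T: Y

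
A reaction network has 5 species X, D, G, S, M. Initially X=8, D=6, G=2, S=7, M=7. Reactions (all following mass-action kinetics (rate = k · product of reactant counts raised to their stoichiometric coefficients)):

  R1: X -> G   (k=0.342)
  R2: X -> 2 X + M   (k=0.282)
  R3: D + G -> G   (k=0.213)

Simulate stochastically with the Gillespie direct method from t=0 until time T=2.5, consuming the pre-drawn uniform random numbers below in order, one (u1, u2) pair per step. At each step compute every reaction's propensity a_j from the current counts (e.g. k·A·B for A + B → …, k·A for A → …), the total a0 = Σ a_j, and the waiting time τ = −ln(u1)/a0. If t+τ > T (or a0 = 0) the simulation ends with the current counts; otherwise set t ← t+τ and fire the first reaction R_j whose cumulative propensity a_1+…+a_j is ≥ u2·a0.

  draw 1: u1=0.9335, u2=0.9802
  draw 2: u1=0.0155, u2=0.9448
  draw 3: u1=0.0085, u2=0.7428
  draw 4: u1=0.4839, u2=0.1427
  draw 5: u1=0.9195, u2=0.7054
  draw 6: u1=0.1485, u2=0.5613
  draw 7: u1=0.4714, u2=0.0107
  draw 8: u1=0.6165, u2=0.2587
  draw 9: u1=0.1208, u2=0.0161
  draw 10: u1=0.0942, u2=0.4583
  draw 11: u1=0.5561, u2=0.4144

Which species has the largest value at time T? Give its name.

Dominant species at T: M

t=0.000: X=8 D=6 G=2 S=7 M=7
Draw 1: a1=2.736, a2=2.256, a3=2.556, a0=7.548; τ=−ln(0.9335)/7.548=0.009 → t=0.009; u2·a0=0.9802·7.548=7.399; a1+a2=4.992 < 7.399 ≤ a1+…+a3=7.548 → R3 fires; X=8 D=5 G=2 S=7 M=7
Draw 2: a1=2.736, a2=2.256, a3=2.130, a0=7.122; τ=−ln(0.0155)/7.122=0.585 → t=0.594; u2·a0=0.9448·7.122=6.729; a1+a2=4.992 < 6.729 ≤ a1+…+a3=7.122 → R3 fires; X=8 D=4 G=2 S=7 M=7
Draw 3: a1=2.736, a2=2.256, a3=1.704, a0=6.696; τ=−ln(0.0085)/6.696=0.712 → t=1.306; u2·a0=0.7428·6.696=4.974; a1=2.736 < 4.974 ≤ a1+a2=4.992 → R2 fires; X=9 D=4 G=2 S=7 M=8
Draw 4: a1=3.078, a2=2.538, a3=1.704, a0=7.320; τ=−ln(0.4839)/7.320=0.099 → t=1.405; u2·a0=0.1427·7.320=1.045 ≤ a1=3.078 → R1 fires; X=8 D=4 G=3 S=7 M=8
Draw 5: a1=2.736, a2=2.256, a3=2.556, a0=7.548; τ=−ln(0.9195)/7.548=0.011 → t=1.416; u2·a0=0.7054·7.548=5.324; a1+a2=4.992 < 5.324 ≤ a1+…+a3=7.548 → R3 fires; X=8 D=3 G=3 S=7 M=8
Draw 6: a1=2.736, a2=2.256, a3=1.917, a0=6.909; τ=−ln(0.1485)/6.909=0.276 → t=1.693; u2·a0=0.5613·6.909=3.878; a1=2.736 < 3.878 ≤ a1+a2=4.992 → R2 fires; X=9 D=3 G=3 S=7 M=9
Draw 7: a1=3.078, a2=2.538, a3=1.917, a0=7.533; τ=−ln(0.4714)/7.533=0.100 → t=1.792; u2·a0=0.0107·7.533=0.081 ≤ a1=3.078 → R1 fires; X=8 D=3 G=4 S=7 M=9
Draw 8: a1=2.736, a2=2.256, a3=2.556, a0=7.548; τ=−ln(0.6165)/7.548=0.064 → t=1.856; u2·a0=0.2587·7.548=1.953 ≤ a1=2.736 → R1 fires; X=7 D=3 G=5 S=7 M=9
Draw 9: a1=2.394, a2=1.974, a3=3.195, a0=7.563; τ=−ln(0.1208)/7.563=0.279 → t=2.136; u2·a0=0.0161·7.563=0.122 ≤ a1=2.394 → R1 fires; X=6 D=3 G=6 S=7 M=9
Draw 10: a1=2.052, a2=1.692, a3=3.834, a0=7.578; τ=−ln(0.0942)/7.578=0.312 → t=2.448; u2·a0=0.4583·7.578=3.473; a1=2.052 < 3.473 ≤ a1+a2=3.744 → R2 fires; X=7 D=3 G=6 S=7 M=10
Draw 11: a1=2.394, a2=1.974, a3=3.834, a0=8.202; τ=−ln(0.5561)/8.202=0.072 → t=2.519 > T=2.5: stop.
At T=2.5: X=7 D=3 G=6 S=7 M=10; the largest is M.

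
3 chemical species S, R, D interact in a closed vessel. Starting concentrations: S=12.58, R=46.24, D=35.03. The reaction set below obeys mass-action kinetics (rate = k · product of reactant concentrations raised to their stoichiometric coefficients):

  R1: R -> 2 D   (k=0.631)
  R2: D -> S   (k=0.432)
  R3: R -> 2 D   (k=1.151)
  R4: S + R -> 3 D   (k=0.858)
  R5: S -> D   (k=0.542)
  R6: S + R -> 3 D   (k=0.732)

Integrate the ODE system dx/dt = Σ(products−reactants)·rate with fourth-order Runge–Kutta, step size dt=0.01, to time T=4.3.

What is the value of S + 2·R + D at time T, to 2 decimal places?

Value at T = 140.09

Check how each reaction changes W = S + 2·R + D (weight of products minus weight of reactants):
R1: R -> 2 D: (1·2) − (2·1) = 2 − 2 = 0
R2: D -> S: (1·1) − (1·1) = 1 − 1 = 0
R3: R -> 2 D: (1·2) − (2·1) = 2 − 2 = 0
R4: S + R -> 3 D: (1·3) − (1·1 + 2·1) = 3 − 3 = 0
R5: S -> D: (1·1) − (1·1) = 1 − 1 = 0
R6: S + R -> 3 D: (1·3) − (1·1 + 2·1) = 3 − 3 = 0
Every reaction leaves W unchanged, so W is conserved and no simulation is needed: W(T) = W(0) = 12.58 + 2·46.24 + 35.03 = 140.09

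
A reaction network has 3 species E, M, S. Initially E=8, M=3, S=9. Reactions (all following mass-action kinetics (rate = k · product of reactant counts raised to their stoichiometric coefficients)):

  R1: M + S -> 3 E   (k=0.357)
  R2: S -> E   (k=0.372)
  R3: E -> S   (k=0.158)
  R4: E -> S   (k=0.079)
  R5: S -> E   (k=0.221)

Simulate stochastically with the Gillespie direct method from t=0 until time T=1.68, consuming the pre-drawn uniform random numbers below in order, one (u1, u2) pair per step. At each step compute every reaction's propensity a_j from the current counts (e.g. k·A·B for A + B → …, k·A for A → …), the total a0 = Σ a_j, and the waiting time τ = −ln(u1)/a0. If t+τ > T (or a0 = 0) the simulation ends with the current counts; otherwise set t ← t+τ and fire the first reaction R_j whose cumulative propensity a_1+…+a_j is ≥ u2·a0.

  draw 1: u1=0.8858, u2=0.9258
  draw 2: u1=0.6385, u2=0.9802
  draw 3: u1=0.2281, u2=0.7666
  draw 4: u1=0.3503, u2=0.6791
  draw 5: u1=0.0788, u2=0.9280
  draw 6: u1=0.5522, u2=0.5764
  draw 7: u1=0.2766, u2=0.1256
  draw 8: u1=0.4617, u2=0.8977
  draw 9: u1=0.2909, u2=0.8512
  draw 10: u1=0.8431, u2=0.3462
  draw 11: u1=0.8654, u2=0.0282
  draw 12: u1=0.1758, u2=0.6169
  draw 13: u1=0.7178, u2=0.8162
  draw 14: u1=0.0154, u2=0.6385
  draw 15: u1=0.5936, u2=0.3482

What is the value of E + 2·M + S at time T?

Check how each reaction changes W = E + 2·M + S (weight of products minus weight of reactants):
R1: M + S -> 3 E: (1·3) − (2·1 + 1·1) = 3 − 3 = 0
R2: S -> E: (1·1) − (1·1) = 1 − 1 = 0
R3: E -> S: (1·1) − (1·1) = 1 − 1 = 0
R4: E -> S: (1·1) − (1·1) = 1 − 1 = 0
R5: S -> E: (1·1) − (1·1) = 1 − 1 = 0
Every reaction leaves W unchanged, so W is conserved and no simulation is needed: W(T) = W(0) = 8 + 2·3 + 9 = 23

Value at T = 23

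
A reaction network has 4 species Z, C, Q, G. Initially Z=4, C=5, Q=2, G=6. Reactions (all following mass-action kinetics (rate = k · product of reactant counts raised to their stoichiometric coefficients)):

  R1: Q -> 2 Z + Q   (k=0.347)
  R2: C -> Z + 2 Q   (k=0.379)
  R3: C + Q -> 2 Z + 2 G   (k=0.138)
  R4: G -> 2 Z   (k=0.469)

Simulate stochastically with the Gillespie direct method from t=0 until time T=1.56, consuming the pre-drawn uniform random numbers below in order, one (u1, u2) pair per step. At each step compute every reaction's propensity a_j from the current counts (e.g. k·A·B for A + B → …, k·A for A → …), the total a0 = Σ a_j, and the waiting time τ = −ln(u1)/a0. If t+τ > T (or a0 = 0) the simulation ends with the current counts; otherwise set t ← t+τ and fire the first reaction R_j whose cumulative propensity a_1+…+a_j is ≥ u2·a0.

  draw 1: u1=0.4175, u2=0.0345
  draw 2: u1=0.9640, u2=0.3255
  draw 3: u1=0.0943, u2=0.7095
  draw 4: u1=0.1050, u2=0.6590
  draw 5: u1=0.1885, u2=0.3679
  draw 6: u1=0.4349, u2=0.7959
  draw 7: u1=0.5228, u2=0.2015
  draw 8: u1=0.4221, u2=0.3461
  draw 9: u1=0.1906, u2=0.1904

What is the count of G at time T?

t=0.000: Z=4 C=5 Q=2 G=6
Draw 1: a1=0.694, a2=1.895, a3=1.380, a4=2.814, a0=6.783; τ=−ln(0.4175)/6.783=0.129 → t=0.129; u2·a0=0.0345·6.783=0.234 ≤ a1=0.694 → R1 fires; Z=6 C=5 Q=2 G=6
Draw 2: a1=0.694, a2=1.895, a3=1.380, a4=2.814, a0=6.783; τ=−ln(0.9640)/6.783=0.005 → t=0.134; u2·a0=0.3255·6.783=2.208; a1=0.694 < 2.208 ≤ a1+a2=2.589 → R2 fires; Z=7 C=4 Q=4 G=6
Draw 3: a1=1.388, a2=1.516, a3=2.208, a4=2.814, a0=7.926; τ=−ln(0.0943)/7.926=0.298 → t=0.432; u2·a0=0.7095·7.926=5.623; a1+…+a3=5.112 < 5.623 ≤ a1+…+a4=7.926 → R4 fires; Z=9 C=4 Q=4 G=5
Draw 4: a1=1.388, a2=1.516, a3=2.208, a4=2.345, a0=7.457; τ=−ln(0.1050)/7.457=0.302 → t=0.734; u2·a0=0.6590·7.457=4.914; a1+a2=2.904 < 4.914 ≤ a1+…+a3=5.112 → R3 fires; Z=11 C=3 Q=3 G=7
Draw 5: a1=1.041, a2=1.137, a3=1.242, a4=3.283, a0=6.703; τ=−ln(0.1885)/6.703=0.249 → t=0.983; u2·a0=0.3679·6.703=2.466; a1+a2=2.178 < 2.466 ≤ a1+…+a3=3.420 → R3 fires; Z=13 C=2 Q=2 G=9
Draw 6: a1=0.694, a2=0.758, a3=0.552, a4=4.221, a0=6.225; τ=−ln(0.4349)/6.225=0.134 → t=1.117; u2·a0=0.7959·6.225=4.954; a1+…+a3=2.004 < 4.954 ≤ a1+…+a4=6.225 → R4 fires; Z=15 C=2 Q=2 G=8
Draw 7: a1=0.694, a2=0.758, a3=0.552, a4=3.752, a0=5.756; τ=−ln(0.5228)/5.756=0.113 → t=1.230; u2·a0=0.2015·5.756=1.160; a1=0.694 < 1.160 ≤ a1+a2=1.452 → R2 fires; Z=16 C=1 Q=4 G=8
Draw 8: a1=1.388, a2=0.379, a3=0.552, a4=3.752, a0=6.071; τ=−ln(0.4221)/6.071=0.142 → t=1.372; u2·a0=0.3461·6.071=2.101; a1+a2=1.767 < 2.101 ≤ a1+…+a3=2.319 → R3 fires; Z=18 C=0 Q=3 G=10
Draw 9: a1=1.041, a2=0.000, a3=0.000, a4=4.690, a0=5.731; τ=−ln(0.1906)/5.731=0.289 → t=1.661 > T=1.56: stop.
Read off G at T=1.56: 10

G at T = 10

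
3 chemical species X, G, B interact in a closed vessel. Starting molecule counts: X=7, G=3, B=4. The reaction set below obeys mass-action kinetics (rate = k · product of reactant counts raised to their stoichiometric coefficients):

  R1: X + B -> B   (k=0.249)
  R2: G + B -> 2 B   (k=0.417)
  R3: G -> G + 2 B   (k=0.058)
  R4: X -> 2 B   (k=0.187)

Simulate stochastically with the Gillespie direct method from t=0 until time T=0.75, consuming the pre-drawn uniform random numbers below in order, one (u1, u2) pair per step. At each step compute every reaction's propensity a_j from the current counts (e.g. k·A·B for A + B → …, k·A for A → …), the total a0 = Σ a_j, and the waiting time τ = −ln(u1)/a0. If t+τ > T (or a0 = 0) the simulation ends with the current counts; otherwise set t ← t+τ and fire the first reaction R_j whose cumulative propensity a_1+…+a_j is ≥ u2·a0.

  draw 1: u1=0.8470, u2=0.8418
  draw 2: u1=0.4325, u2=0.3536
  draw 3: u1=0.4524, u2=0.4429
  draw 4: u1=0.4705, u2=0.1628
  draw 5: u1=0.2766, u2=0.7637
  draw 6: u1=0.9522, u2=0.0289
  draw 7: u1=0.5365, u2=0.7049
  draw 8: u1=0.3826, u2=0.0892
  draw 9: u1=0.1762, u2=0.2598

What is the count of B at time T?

B at T = 7

t=0.000: X=7 G=3 B=4
Draw 1: a1=6.972, a2=5.004, a3=0.174, a4=1.309, a0=13.459; τ=−ln(0.8470)/13.459=0.012 → t=0.012; u2·a0=0.8418·13.459=11.330; a1=6.972 < 11.330 ≤ a1+a2=11.976 → R2 fires; X=7 G=2 B=5
Draw 2: a1=8.715, a2=4.170, a3=0.116, a4=1.309, a0=14.310; τ=−ln(0.4325)/14.310=0.059 → t=0.071; u2·a0=0.3536·14.310=5.060 ≤ a1=8.715 → R1 fires; X=6 G=2 B=5
Draw 3: a1=7.470, a2=4.170, a3=0.116, a4=1.122, a0=12.878; τ=−ln(0.4524)/12.878=0.062 → t=0.133; u2·a0=0.4429·12.878=5.704 ≤ a1=7.470 → R1 fires; X=5 G=2 B=5
Draw 4: a1=6.225, a2=4.170, a3=0.116, a4=0.935, a0=11.446; τ=−ln(0.4705)/11.446=0.066 → t=0.198; u2·a0=0.1628·11.446=1.863 ≤ a1=6.225 → R1 fires; X=4 G=2 B=5
Draw 5: a1=4.980, a2=4.170, a3=0.116, a4=0.748, a0=10.014; τ=−ln(0.2766)/10.014=0.128 → t=0.327; u2·a0=0.7637·10.014=7.648; a1=4.980 < 7.648 ≤ a1+a2=9.150 → R2 fires; X=4 G=1 B=6
Draw 6: a1=5.976, a2=2.502, a3=0.058, a4=0.748, a0=9.284; τ=−ln(0.9522)/9.284=0.005 → t=0.332; u2·a0=0.0289·9.284=0.268 ≤ a1=5.976 → R1 fires; X=3 G=1 B=6
Draw 7: a1=4.482, a2=2.502, a3=0.058, a4=0.561, a0=7.603; τ=−ln(0.5365)/7.603=0.082 → t=0.414; u2·a0=0.7049·7.603=5.359; a1=4.482 < 5.359 ≤ a1+a2=6.984 → R2 fires; X=3 G=0 B=7
Draw 8: a1=5.229, a2=0.000, a3=0.000, a4=0.561, a0=5.790; τ=−ln(0.3826)/5.790=0.166 → t=0.580; u2·a0=0.0892·5.790=0.516 ≤ a1=5.229 → R1 fires; X=2 G=0 B=7
Draw 9: a1=3.486, a2=0.000, a3=0.000, a4=0.374, a0=3.860; τ=−ln(0.1762)/3.860=0.450 → t=1.030 > T=0.75: stop.
Read off B at T=0.75: 7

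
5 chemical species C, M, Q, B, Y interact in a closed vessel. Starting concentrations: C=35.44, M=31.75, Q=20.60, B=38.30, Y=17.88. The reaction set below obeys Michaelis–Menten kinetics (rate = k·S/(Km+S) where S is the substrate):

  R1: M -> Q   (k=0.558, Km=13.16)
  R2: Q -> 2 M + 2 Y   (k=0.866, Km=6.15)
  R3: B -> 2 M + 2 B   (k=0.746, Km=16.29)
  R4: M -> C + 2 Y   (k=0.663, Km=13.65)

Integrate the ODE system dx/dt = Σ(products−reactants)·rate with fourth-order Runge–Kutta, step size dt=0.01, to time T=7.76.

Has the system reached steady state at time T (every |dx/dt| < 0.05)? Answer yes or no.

Steady state at T: no

RK4 with dt=0.01: 776 steps to T=7.76. Trajectory (selected grid times):
t=0.00: C=35.44 M=31.75 Q=20.60 B=38.30 Y=17.88
t=0.86: C=35.84 M=33.05 Q=20.37 B=38.75 Y=19.83
t=1.72: C=36.25 M=34.35 Q=20.14 B=39.20 Y=21.78
t=2.59: C=36.66 M=35.66 Q=19.92 B=39.66 Y=23.76
t=3.45: C=37.08 M=36.94 Q=19.70 B=40.12 Y=25.73
t=4.31: C=37.49 M=38.21 Q=19.49 B=40.58 Y=27.70
t=5.17: C=37.92 M=39.48 Q=19.28 B=41.03 Y=29.68
t=6.04: C=38.35 M=40.75 Q=19.08 B=41.50 Y=31.68
t=6.90: C=38.78 M=42.01 Q=18.88 B=41.96 Y=33.66
t=7.76: C=39.21 M=43.26 Q=18.69 B=42.42 Y=35.65
Rates at T: R1=0.4278, R2=0.6516, R3=0.5390, R4=0.5040
dx/dt at T (Σ net stoichiometry × rate): C=+0.5040, M=+1.4494, Q=-0.2237, B=+0.5390, Y=+2.3111
Largest |dx/dt| is |+2.3111| (Y) ≥ 0.05 → not steady.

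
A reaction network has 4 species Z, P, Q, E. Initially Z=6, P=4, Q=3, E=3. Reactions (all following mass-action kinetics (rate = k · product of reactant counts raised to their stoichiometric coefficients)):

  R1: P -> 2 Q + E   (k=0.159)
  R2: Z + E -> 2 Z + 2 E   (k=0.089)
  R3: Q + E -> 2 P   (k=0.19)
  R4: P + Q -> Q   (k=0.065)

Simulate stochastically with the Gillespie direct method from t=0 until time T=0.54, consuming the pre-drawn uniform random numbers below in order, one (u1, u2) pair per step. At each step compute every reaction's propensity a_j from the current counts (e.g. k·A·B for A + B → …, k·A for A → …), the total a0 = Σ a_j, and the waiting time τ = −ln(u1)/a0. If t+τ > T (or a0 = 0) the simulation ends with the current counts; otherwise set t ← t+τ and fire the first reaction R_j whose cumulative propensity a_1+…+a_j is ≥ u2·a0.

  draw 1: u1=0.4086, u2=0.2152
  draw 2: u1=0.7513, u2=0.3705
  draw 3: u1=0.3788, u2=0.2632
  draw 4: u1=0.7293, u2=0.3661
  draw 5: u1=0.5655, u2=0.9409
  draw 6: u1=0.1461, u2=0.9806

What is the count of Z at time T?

Z at T = 10

t=0.000: Z=6 P=4 Q=3 E=3
Draw 1: a1=0.636, a2=1.602, a3=1.710, a4=0.780, a0=4.728; τ=−ln(0.4086)/4.728=0.189 → t=0.189; u2·a0=0.2152·4.728=1.017; a1=0.636 < 1.017 ≤ a1+a2=2.238 → R2 fires; Z=7 P=4 Q=3 E=4
Draw 2: a1=0.636, a2=2.492, a3=2.280, a4=0.780, a0=6.188; τ=−ln(0.7513)/6.188=0.046 → t=0.236; u2·a0=0.3705·6.188=2.293; a1=0.636 < 2.293 ≤ a1+a2=3.128 → R2 fires; Z=8 P=4 Q=3 E=5
Draw 3: a1=0.636, a2=3.560, a3=2.850, a4=0.780, a0=7.826; τ=−ln(0.3788)/7.826=0.124 → t=0.360; u2·a0=0.2632·7.826=2.060; a1=0.636 < 2.060 ≤ a1+a2=4.196 → R2 fires; Z=9 P=4 Q=3 E=6
Draw 4: a1=0.636, a2=4.806, a3=3.420, a4=0.780, a0=9.642; τ=−ln(0.7293)/9.642=0.033 → t=0.392; u2·a0=0.3661·9.642=3.530; a1=0.636 < 3.530 ≤ a1+a2=5.442 → R2 fires; Z=10 P=4 Q=3 E=7
Draw 5: a1=0.636, a2=6.230, a3=3.990, a4=0.780, a0=11.636; τ=−ln(0.5655)/11.636=0.049 → t=0.441; u2·a0=0.9409·11.636=10.948; a1+…+a3=10.856 < 10.948 ≤ a1+…+a4=11.636 → R4 fires; Z=10 P=3 Q=3 E=7
Draw 6: a1=0.477, a2=6.230, a3=3.990, a4=0.585, a0=11.282; τ=−ln(0.1461)/11.282=0.170 → t=0.612 > T=0.54: stop.
Read off Z at T=0.54: 10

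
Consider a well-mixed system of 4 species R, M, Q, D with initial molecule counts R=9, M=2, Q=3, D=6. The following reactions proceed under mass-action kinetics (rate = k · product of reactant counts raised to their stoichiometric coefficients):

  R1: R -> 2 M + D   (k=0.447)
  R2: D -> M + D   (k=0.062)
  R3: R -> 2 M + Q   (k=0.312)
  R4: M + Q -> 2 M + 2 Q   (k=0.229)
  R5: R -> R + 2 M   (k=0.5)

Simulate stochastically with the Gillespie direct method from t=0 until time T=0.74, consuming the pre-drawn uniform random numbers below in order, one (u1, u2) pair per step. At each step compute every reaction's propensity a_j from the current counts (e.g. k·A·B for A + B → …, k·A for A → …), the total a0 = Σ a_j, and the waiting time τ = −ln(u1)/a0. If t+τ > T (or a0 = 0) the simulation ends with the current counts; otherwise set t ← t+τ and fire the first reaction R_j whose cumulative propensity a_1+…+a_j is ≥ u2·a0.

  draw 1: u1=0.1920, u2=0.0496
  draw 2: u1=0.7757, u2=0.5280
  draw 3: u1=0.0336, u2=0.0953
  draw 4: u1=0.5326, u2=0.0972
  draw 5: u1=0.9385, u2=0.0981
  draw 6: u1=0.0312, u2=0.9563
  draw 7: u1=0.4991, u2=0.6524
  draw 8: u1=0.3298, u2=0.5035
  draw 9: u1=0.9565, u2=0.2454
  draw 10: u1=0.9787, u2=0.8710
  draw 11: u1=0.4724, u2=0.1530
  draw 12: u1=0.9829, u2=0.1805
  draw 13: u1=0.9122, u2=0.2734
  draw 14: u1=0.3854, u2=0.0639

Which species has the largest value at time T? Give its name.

t=0.000: R=9 M=2 Q=3 D=6
Draw 1: a1=4.023, a2=0.372, a3=2.808, a4=1.374, a5=4.500, a0=13.077; τ=−ln(0.1920)/13.077=0.126 → t=0.126; u2·a0=0.0496·13.077=0.649 ≤ a1=4.023 → R1 fires; R=8 M=4 Q=3 D=7
Draw 2: a1=3.576, a2=0.434, a3=2.496, a4=2.748, a5=4.000, a0=13.254; τ=−ln(0.7757)/13.254=0.019 → t=0.145; u2·a0=0.5280·13.254=6.998; a1+…+a3=6.506 < 6.998 ≤ a1+…+a4=9.254 → R4 fires; R=8 M=5 Q=4 D=7
Draw 3: a1=3.576, a2=0.434, a3=2.496, a4=4.580, a5=4.000, a0=15.086; τ=−ln(0.0336)/15.086=0.225 → t=0.370; u2·a0=0.0953·15.086=1.438 ≤ a1=3.576 → R1 fires; R=7 M=7 Q=4 D=8
Draw 4: a1=3.129, a2=0.496, a3=2.184, a4=6.412, a5=3.500, a0=15.721; τ=−ln(0.5326)/15.721=0.040 → t=0.410; u2·a0=0.0972·15.721=1.528 ≤ a1=3.129 → R1 fires; R=6 M=9 Q=4 D=9
Draw 5: a1=2.682, a2=0.558, a3=1.872, a4=8.244, a5=3.000, a0=16.356; τ=−ln(0.9385)/16.356=0.004 → t=0.414; u2·a0=0.0981·16.356=1.605 ≤ a1=2.682 → R1 fires; R=5 M=11 Q=4 D=10
Draw 6: a1=2.235, a2=0.620, a3=1.560, a4=10.076, a5=2.500, a0=16.991; τ=−ln(0.0312)/16.991=0.204 → t=0.618; u2·a0=0.9563·16.991=16.248; a1+…+a4=14.491 < 16.248 ≤ a1+…+a5=16.991 → R5 fires; R=5 M=13 Q=4 D=10
Draw 7: a1=2.235, a2=0.620, a3=1.560, a4=11.908, a5=2.500, a0=18.823; τ=−ln(0.4991)/18.823=0.037 → t=0.655; u2·a0=0.6524·18.823=12.280; a1+…+a3=4.415 < 12.280 ≤ a1+…+a4=16.323 → R4 fires; R=5 M=14 Q=5 D=10
Draw 8: a1=2.235, a2=0.620, a3=1.560, a4=16.030, a5=2.500, a0=22.945; τ=−ln(0.3298)/22.945=0.048 → t=0.704; u2·a0=0.5035·22.945=11.553; a1+…+a3=4.415 < 11.553 ≤ a1+…+a4=20.445 → R4 fires; R=5 M=15 Q=6 D=10
Draw 9: a1=2.235, a2=0.620, a3=1.560, a4=20.610, a5=2.500, a0=27.525; τ=−ln(0.9565)/27.525=0.002 → t=0.705; u2·a0=0.2454·27.525=6.755; a1+…+a3=4.415 < 6.755 ≤ a1+…+a4=25.025 → R4 fires; R=5 M=16 Q=7 D=10
Draw 10: a1=2.235, a2=0.620, a3=1.560, a4=25.648, a5=2.500, a0=32.563; τ=−ln(0.9787)/32.563=0.001 → t=0.706; u2·a0=0.8710·32.563=28.362; a1+…+a3=4.415 < 28.362 ≤ a1+…+a4=30.063 → R4 fires; R=5 M=17 Q=8 D=10
Draw 11: a1=2.235, a2=0.620, a3=1.560, a4=31.144, a5=2.500, a0=38.059; τ=−ln(0.4724)/38.059=0.020 → t=0.726; u2·a0=0.1530·38.059=5.823; a1+…+a3=4.415 < 5.823 ≤ a1+…+a4=35.559 → R4 fires; R=5 M=18 Q=9 D=10
Draw 12: a1=2.235, a2=0.620, a3=1.560, a4=37.098, a5=2.500, a0=44.013; τ=−ln(0.9829)/44.013=0.000 → t=0.726; u2·a0=0.1805·44.013=7.944; a1+…+a3=4.415 < 7.944 ≤ a1+…+a4=41.513 → R4 fires; R=5 M=19 Q=10 D=10
Draw 13: a1=2.235, a2=0.620, a3=1.560, a4=43.510, a5=2.500, a0=50.425; τ=−ln(0.9122)/50.425=0.002 → t=0.728; u2·a0=0.2734·50.425=13.786; a1+…+a3=4.415 < 13.786 ≤ a1+…+a4=47.925 → R4 fires; R=5 M=20 Q=11 D=10
Draw 14: a1=2.235, a2=0.620, a3=1.560, a4=50.380, a5=2.500, a0=57.295; τ=−ln(0.3854)/57.295=0.017 → t=0.744 > T=0.74: stop.
At T=0.74: R=5 M=20 Q=11 D=10; the largest is M.

Dominant species at T: M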